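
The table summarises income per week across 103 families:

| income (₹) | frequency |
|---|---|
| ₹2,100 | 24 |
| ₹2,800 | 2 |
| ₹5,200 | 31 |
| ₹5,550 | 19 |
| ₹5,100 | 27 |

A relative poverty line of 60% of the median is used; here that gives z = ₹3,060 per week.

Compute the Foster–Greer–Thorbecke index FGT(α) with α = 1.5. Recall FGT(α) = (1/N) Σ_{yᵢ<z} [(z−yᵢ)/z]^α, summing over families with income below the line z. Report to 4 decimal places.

0.0414

Below the line: 24×₹2,100, 2×₹2,800 (q = 26 of N = 103).
Shortfall ratios: (3060−2100)/3060 = 0.3137 (×24); (3060−2800)/3060 = 0.0850 (×2).
Raised to α = 1.5: 0.17572 (×24); 0.02477 (×2).
Sum = 4.266849; FGT(1.5) = 4.266849 / 103 = 0.0414.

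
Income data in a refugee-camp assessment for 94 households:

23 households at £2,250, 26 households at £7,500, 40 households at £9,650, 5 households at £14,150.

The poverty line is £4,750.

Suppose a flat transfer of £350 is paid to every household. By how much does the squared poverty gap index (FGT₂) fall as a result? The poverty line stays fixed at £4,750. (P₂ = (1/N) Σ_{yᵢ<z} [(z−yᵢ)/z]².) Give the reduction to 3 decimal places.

Before: below the line — 23×£2,250; squared poverty gap index (FGT₂) = 0.06778.
After the £350 transfer: below the line — 23×£2,600; squared poverty gap index (FGT₂) = 0.05013.
Reduction = 0.06778 − 0.05013 = 0.018.

0.018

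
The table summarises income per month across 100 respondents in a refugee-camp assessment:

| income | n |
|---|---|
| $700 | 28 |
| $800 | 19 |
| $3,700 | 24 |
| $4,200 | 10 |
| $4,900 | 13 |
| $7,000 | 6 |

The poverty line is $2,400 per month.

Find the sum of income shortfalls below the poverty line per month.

Below the line: 28×$700, 19×$800 (q = 47 of N = 100).
Individual gaps: 28×(2400−700) = 47600; 19×(2400−800) = 30400.
Aggregate gap = $78,000.

$78,000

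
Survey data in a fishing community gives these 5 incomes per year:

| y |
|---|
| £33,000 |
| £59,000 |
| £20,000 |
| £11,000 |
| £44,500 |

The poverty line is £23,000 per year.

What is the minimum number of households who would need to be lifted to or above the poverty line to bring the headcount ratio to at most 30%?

1

2 of the 5 households are poor, so H = 2/5 = 0.400.
A headcount ratio of at most 30% allows at most ⌊0.30 × 5⌋ = 1 poor households.
So at least 2 − 1 = 1 must be lifted.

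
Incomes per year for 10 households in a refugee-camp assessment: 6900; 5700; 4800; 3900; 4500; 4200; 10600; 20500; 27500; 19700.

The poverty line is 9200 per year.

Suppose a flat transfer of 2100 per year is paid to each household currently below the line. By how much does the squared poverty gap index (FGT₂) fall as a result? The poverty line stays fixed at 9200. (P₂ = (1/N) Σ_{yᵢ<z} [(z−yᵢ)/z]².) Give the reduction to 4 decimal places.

0.0938

Before: below the line — 3900, 4200, 4500, 4800, 5700, 6900; squared poverty gap index (FGT₂) = 0.132420.
After the 2100 transfer: below the line — 6000, 6300, 6600, 6900, 7800, 9000; squared poverty gap index (FGT₂) = 0.038634.
Reduction = 0.132420 − 0.038634 = 0.0938.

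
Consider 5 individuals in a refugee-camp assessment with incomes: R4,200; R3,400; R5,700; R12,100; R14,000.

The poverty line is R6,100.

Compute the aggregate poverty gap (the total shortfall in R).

R5,000

Poor units: R3,400, R4,200, R5,700 (q = 3 of N = 5).
Individual gaps: 6100−3400 = 2700; 6100−4200 = 1900; 6100−5700 = 400.
Aggregate gap = R5,000.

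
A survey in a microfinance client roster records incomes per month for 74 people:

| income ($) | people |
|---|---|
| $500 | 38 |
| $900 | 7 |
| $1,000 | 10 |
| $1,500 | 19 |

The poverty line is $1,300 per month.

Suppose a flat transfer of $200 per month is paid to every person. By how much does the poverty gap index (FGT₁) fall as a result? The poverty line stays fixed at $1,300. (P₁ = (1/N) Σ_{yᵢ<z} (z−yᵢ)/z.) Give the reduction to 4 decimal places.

0.1143

Before: below the line — 38×$500, 7×$900, 10×$1,000; poverty gap index (FGT₁) = 0.376299.
After the $200 transfer: below the line — 38×$700, 7×$1,100, 10×$1,200; poverty gap index (FGT₁) = 0.261954.
Reduction = 0.376299 − 0.261954 = 0.1143.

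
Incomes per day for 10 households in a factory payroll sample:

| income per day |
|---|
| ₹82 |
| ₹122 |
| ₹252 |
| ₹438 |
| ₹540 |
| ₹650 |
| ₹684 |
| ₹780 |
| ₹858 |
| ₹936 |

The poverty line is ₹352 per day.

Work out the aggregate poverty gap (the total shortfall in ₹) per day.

Poor units: ₹82, ₹122, ₹252 (q = 3 of N = 10).
Individual gaps: 352−82 = 270; 352−122 = 230; 352−252 = 100.
Aggregate gap = ₹600.

₹600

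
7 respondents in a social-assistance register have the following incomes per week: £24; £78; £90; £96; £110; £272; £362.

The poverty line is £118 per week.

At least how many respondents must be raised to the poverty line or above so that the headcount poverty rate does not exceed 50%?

2

5 of the 7 respondents are poor, so H = 5/7 = 0.714.
A headcount ratio of at most 50% allows at most ⌊0.50 × 7⌋ = 3 poor respondents.
So at least 5 − 3 = 2 must be lifted.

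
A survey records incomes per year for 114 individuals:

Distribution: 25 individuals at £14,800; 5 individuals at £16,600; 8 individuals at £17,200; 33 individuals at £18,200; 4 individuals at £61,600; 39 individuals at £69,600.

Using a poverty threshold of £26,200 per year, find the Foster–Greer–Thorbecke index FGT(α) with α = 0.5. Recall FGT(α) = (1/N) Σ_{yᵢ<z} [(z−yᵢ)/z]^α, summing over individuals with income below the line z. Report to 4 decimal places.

Incomes under z: 25×£14,800, 5×£16,600, 8×£17,200, 33×£18,200 (q = 71 of N = 114).
Shortfall ratios: (26200−14800)/26200 = 0.4351 (×25); (26200−16600)/26200 = 0.3664 (×5); (26200−17200)/26200 = 0.3435 (×8); (26200−18200)/26200 = 0.3053 (×33).
Raised to α = 0.5: 0.65963 (×25); 0.60532 (×5); 0.58610 (×8); 0.55258 (×33).
Sum = 42.441296; FGT(0.5) = 42.441296 / 114 = 0.3723.

0.3723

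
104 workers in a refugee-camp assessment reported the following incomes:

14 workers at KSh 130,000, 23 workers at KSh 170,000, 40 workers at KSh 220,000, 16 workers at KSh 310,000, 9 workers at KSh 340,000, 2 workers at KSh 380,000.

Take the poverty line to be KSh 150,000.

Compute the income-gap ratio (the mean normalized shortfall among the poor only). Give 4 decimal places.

Below the line: 14×KSh 130,000 (q = 14 of N = 104).
Shortfall ratios (z−y)/z: 0.1333 (×14); sum = 1.866667.
The income-gap ratio divides by q (the poor only): 1.866667 / 14 = 0.1333.

0.1333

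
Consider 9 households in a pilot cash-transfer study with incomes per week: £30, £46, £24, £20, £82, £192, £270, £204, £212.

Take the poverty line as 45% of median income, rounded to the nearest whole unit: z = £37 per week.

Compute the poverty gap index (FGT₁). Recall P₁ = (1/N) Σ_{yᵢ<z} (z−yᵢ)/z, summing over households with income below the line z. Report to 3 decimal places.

Below the line: £20, £24, £30 (q = 3 of N = 9).
Shortfall ratios: (37−20)/37 = 0.4595; (37−24)/37 = 0.3514; (37−30)/37 = 0.1892.
Sum of shortfalls = 1.000000; P₁ averages over all N: 1.000000 / 9 = 0.111.

0.111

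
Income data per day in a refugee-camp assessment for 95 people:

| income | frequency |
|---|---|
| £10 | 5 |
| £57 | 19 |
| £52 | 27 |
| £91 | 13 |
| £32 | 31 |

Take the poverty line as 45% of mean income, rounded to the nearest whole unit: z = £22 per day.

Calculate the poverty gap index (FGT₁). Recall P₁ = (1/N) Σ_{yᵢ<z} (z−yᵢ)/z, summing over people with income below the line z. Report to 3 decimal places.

Below the line: 5×£10 (q = 5 of N = 95).
Relative gaps: (22−10)/22 = 0.5455 (×5).
Sum of shortfalls = 2.727273; P₁ averages over all N: 2.727273 / 95 = 0.029.

0.029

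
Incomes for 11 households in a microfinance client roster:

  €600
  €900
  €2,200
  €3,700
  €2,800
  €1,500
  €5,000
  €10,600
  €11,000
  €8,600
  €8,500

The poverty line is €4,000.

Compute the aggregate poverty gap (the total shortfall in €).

Poor units: €600, €900, €1,500, €2,200, €2,800, €3,700 (q = 6 of N = 11).
Individual gaps: 4000−600 = 3400; 4000−900 = 3100; 4000−1500 = 2500; 4000−2200 = 1800; 4000−2800 = 1200; 4000−3700 = 300.
Aggregate gap = €12,300.

€12,300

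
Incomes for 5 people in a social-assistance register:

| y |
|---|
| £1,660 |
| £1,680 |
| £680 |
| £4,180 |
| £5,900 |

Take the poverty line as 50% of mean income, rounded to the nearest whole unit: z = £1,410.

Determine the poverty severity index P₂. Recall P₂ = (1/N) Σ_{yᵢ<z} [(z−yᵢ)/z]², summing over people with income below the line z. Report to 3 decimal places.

Below the line: £680 (q = 1 of N = 5).
Shortfall ratios: (1410−680)/1410 = 0.5177.
Squared: 0.2680.
Sum = 0.268045; P₂ = 0.268045 / 5 = 0.054.

0.054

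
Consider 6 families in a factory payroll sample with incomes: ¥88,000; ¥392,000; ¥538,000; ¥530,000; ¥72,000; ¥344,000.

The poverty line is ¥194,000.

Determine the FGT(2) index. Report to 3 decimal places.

0.116

Below the line: ¥72,000, ¥88,000 (q = 2 of N = 6).
Normalized shortfalls: (194000−72000)/194000 = 0.6289; (194000−88000)/194000 = 0.5464.
Squared: 0.3955; 0.2985.
Sum = 0.694016; P₂ = 0.694016 / 6 = 0.116.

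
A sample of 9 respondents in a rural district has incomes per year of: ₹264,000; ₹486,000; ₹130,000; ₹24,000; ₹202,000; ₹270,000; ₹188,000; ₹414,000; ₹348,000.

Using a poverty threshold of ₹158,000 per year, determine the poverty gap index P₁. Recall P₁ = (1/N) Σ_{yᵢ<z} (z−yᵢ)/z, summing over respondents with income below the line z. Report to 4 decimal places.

0.1139

Incomes under z: ₹24,000, ₹130,000 (q = 2 of N = 9).
Gap ratios (z−y)/z: (158000−24000)/158000 = 0.8481; (158000−130000)/158000 = 0.1772.
Sum of shortfalls = 1.025316; P₁ averages over all N: 1.025316 / 9 = 0.1139.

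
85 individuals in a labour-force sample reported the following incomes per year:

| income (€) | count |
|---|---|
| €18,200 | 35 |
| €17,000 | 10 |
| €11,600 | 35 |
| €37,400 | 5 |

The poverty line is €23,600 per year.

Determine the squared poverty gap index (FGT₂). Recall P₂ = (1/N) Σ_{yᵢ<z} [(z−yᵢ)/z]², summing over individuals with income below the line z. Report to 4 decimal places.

Below the line: 35×€11,600, 10×€17,000, 35×€18,200 (q = 80 of N = 85).
Relative gaps: (23600−11600)/23600 = 0.5085 (×35); (23600−17000)/23600 = 0.2797 (×10); (23600−18200)/23600 = 0.2288 (×35).
Squared: 0.2585 (×35); 0.0782 (×10); 0.0524 (×35).
Sum = 11.663674; P₂ = 11.663674 / 85 = 0.1372.

0.1372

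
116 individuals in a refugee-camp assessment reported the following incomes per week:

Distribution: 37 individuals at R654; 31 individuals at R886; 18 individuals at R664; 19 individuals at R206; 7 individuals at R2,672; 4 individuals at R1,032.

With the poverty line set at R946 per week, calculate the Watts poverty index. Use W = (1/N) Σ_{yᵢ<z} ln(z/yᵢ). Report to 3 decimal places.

0.440

Incomes under z: 19×R206, 37×R654, 18×R664, 31×R886 (q = 105 of N = 116).
Log gaps: ln(946/206) = 1.5244 (×19); ln(946/654) = 0.3691 (×37); ln(946/664) = 0.3540 (×18); ln(946/886) = 0.0655 (×31).
W = 51.023546 / 116 = 0.440.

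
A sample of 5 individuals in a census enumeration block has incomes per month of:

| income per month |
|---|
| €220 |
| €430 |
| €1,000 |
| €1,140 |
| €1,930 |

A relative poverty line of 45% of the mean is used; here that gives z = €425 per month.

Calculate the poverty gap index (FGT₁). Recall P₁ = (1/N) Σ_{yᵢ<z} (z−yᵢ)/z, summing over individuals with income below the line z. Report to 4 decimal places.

Poor units: €220 (q = 1 of N = 5).
Relative gaps: (425−220)/425 = 0.4824.
Sum of shortfalls = 0.482353; P₁ averages over all N: 0.482353 / 5 = 0.0965.

0.0965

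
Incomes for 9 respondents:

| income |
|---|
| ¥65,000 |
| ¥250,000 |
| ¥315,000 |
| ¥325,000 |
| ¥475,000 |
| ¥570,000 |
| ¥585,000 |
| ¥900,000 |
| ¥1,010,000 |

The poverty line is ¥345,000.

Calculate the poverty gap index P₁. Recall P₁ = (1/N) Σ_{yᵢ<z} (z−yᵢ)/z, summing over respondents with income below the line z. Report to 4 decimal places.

Below z: ¥65,000, ¥250,000, ¥315,000, ¥325,000 (q = 4 of N = 9).
Gap ratios (z−y)/z: (345000−65000)/345000 = 0.8116; (345000−250000)/345000 = 0.2754; (345000−315000)/345000 = 0.0870; (345000−325000)/345000 = 0.0580.
Sum of shortfalls = 1.231884; P₁ averages over all N: 1.231884 / 9 = 0.1369.

0.1369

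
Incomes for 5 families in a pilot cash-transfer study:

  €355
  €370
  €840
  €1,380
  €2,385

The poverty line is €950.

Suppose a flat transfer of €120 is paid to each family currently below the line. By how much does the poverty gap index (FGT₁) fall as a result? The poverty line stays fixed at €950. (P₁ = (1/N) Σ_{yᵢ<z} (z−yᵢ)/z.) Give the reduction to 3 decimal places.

0.074

Before: below the line — €355, €370, €840; poverty gap index (FGT₁) = 0.27053.
After the €120 transfer: below the line — €475, €490; poverty gap index (FGT₁) = 0.19684.
Reduction = 0.27053 − 0.19684 = 0.074.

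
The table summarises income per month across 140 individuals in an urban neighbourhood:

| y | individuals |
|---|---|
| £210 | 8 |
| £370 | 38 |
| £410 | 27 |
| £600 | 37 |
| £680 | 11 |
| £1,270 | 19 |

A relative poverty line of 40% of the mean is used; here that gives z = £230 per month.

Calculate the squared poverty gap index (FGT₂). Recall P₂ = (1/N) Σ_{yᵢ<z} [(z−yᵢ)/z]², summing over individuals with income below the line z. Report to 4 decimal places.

Poor units: 8×£210 (q = 8 of N = 140).
Relative gaps: (230−210)/230 = 0.0870 (×8).
Squared: 0.0076 (×8).
Sum = 0.060491; P₂ = 0.060491 / 140 = 0.0004.

0.0004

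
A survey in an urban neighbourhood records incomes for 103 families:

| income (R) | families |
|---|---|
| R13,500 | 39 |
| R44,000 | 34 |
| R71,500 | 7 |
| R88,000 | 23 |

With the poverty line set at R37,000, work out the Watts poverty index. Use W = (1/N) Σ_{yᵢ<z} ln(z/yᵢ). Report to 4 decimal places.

Below z: 39×R13,500 (q = 39 of N = 103).
Log gaps: ln(37000/13500) = 1.0082 (×39).
W = 39.320901 / 103 = 0.3818.

0.3818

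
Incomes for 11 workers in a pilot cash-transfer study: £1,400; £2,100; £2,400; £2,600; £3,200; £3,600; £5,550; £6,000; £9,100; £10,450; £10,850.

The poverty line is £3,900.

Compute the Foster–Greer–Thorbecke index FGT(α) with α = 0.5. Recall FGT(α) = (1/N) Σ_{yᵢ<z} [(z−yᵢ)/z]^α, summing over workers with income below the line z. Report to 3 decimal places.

0.307

Incomes under z: £1,400, £2,100, £2,400, £2,600, £3,200, £3,600 (q = 6 of N = 11).
Shortfall ratios: (3900−1400)/3900 = 0.6410; (3900−2100)/3900 = 0.4615; (3900−2400)/3900 = 0.3846; (3900−2600)/3900 = 0.3333; (3900−3200)/3900 = 0.1795; (3900−3600)/3900 = 0.0769.
Raised to α = 0.5: 0.80064; 0.67937; 0.62017; 0.57735; 0.42366; 0.27735.
Sum = 3.378540; FGT(0.5) = 3.378540 / 11 = 0.307.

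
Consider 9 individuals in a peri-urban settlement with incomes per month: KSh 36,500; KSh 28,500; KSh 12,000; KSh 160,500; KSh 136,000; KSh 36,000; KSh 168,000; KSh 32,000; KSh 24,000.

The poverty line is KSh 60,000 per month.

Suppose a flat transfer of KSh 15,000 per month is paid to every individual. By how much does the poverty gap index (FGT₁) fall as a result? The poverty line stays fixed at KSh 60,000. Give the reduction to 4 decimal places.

Before: below the line — KSh 12,000, KSh 24,000, KSh 28,500, KSh 32,000, KSh 36,000, KSh 36,500; poverty gap index (FGT₁) = 0.353704.
After the KSh 15,000 transfer: below the line — KSh 27,000, KSh 39,000, KSh 43,500, KSh 47,000, KSh 51,000, KSh 51,500; poverty gap index (FGT₁) = 0.187037.
Reduction = 0.353704 − 0.187037 = 0.1667.

0.1667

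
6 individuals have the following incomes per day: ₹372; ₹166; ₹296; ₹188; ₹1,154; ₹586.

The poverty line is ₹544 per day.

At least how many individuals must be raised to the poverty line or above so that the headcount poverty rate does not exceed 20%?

4 of the 6 individuals are poor, so H = 4/6 = 0.667.
A headcount ratio of at most 20% allows at most ⌊0.20 × 6⌋ = 1 poor individuals.
So at least 4 − 1 = 3 must be lifted.

3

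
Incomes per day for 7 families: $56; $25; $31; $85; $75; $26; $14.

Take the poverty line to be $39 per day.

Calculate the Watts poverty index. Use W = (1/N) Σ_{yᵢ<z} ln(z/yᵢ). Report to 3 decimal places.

0.301

Below z: $14, $25, $26, $31 (q = 4 of N = 7).
Log gaps: ln(39/14) = 1.0245; ln(39/25) = 0.4447; ln(39/26) = 0.4055; ln(39/31) = 0.2296.
W = 2.104230 / 7 = 0.301.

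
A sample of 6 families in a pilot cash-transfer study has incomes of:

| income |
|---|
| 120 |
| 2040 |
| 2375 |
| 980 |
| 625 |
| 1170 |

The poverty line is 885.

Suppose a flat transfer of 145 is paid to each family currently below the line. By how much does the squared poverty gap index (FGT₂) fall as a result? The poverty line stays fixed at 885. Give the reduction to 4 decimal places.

Before: below the line — 120, 625; squared poverty gap index (FGT₂) = 0.138918.
After the 145 transfer: below the line — 265, 770; squared poverty gap index (FGT₂) = 0.084613.
Reduction = 0.138918 − 0.084613 = 0.0543.

0.0543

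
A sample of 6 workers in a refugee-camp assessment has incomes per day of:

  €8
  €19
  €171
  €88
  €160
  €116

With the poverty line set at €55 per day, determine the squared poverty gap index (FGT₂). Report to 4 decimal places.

Below the line: €8, €19 (q = 2 of N = 6).
Relative gaps: (55−8)/55 = 0.8545; (55−19)/55 = 0.6545.
Squared: 0.7302; 0.4284.
Sum = 1.158678; P₂ = 1.158678 / 6 = 0.1931.

0.1931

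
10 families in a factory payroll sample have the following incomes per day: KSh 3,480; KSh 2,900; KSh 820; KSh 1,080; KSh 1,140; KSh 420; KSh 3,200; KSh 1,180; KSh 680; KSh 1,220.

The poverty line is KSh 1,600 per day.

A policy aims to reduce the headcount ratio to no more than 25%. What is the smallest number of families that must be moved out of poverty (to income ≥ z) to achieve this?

Currently q = 7 of N = 10 are below the line (H = 0.700).
A headcount ratio of at most 25% allows at most ⌊0.25 × 10⌋ = 2 poor families.
So at least 7 − 2 = 5 must be lifted.

5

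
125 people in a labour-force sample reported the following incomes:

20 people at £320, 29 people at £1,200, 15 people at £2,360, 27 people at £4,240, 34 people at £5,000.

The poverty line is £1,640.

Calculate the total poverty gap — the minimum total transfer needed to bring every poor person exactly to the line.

Incomes under z: 20×£320, 29×£1,200 (q = 49 of N = 125).
Individual gaps: 20×(1640−320) = 26400; 29×(1640−1200) = 12760.
Aggregate gap = £39,160.

£39,160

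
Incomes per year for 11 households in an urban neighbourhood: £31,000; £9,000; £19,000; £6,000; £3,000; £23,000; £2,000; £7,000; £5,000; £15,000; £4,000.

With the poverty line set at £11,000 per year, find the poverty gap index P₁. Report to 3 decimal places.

0.339

Poor units: £2,000, £3,000, £4,000, £5,000, £6,000, £7,000, £9,000 (q = 7 of N = 11).
Relative gaps: (11000−2000)/11000 = 0.8182; (11000−3000)/11000 = 0.7273; (11000−4000)/11000 = 0.6364; (11000−5000)/11000 = 0.5455; (11000−6000)/11000 = 0.4545; (11000−7000)/11000 = 0.3636; (11000−9000)/11000 = 0.1818.
Sum of shortfalls = 3.727273; P₁ averages over all N: 3.727273 / 11 = 0.339.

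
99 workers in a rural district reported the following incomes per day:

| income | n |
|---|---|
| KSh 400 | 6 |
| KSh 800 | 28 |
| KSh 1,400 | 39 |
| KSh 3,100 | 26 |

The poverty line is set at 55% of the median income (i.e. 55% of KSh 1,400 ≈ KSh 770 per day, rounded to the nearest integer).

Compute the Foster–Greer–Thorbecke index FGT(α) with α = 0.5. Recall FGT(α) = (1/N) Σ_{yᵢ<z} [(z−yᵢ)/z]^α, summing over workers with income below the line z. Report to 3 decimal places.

Poor units: 6×KSh 400 (q = 6 of N = 99).
Normalized shortfalls: (770−400)/770 = 0.4805 (×6).
Raised to α = 0.5: 0.69320 (×6).
Sum = 4.159171; FGT(0.5) = 4.159171 / 99 = 0.042.

0.042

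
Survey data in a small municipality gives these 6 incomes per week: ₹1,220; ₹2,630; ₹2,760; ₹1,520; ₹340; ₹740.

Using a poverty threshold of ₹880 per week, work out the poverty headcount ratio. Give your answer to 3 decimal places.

2 of the 6 families have income below ₹880.
H = 2/6 = 0.333.

0.333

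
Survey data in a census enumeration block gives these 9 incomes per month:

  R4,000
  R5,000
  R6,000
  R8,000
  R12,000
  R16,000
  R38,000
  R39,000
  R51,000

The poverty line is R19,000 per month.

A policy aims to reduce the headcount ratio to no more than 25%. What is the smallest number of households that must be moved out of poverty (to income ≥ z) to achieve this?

4

6 of the 9 households are poor, so H = 6/9 = 0.667.
A headcount ratio of at most 25% allows at most ⌊0.25 × 9⌋ = 2 poor households.
So at least 6 − 2 = 4 must be lifted.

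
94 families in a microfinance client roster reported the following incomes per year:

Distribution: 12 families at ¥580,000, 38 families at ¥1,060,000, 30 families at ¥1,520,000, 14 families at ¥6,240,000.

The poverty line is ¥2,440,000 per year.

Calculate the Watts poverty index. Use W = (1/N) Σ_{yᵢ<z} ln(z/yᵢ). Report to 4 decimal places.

Incomes under z: 12×¥580,000, 38×¥1,060,000, 30×¥1,520,000 (q = 80 of N = 94).
Log gaps: ln(2440000/580000) = 1.4367 (×12); ln(2440000/1060000) = 0.8337 (×38); ln(2440000/1520000) = 0.4733 (×30).
W = 63.121041 / 94 = 0.6715.

0.6715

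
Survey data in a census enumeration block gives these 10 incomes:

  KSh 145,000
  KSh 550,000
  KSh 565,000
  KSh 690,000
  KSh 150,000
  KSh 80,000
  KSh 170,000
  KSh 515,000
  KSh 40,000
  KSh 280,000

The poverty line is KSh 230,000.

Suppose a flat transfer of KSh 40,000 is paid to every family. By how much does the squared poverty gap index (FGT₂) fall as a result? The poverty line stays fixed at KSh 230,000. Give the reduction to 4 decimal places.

Before: below the line — KSh 40,000, KSh 80,000, KSh 145,000, KSh 150,000, KSh 170,000; squared poverty gap index (FGT₂) = 0.143336.
After the KSh 40,000 transfer: below the line — KSh 80,000, KSh 120,000, KSh 185,000, KSh 190,000, KSh 210,000; squared poverty gap index (FGT₂) = 0.073015.
Reduction = 0.143336 − 0.073015 = 0.0703.

0.0703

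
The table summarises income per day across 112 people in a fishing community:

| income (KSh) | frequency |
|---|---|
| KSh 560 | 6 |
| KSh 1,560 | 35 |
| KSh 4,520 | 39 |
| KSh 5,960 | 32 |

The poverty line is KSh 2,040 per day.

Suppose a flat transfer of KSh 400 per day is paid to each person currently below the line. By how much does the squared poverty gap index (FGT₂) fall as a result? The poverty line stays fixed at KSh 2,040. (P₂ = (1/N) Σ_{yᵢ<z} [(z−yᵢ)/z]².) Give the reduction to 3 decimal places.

Before: below the line — 6×KSh 560, 35×KSh 1,560; squared poverty gap index (FGT₂) = 0.04550.
After the KSh 400 transfer: below the line — 6×KSh 960, 35×KSh 1,960; squared poverty gap index (FGT₂) = 0.01550.
Reduction = 0.04550 − 0.01550 = 0.030.

0.030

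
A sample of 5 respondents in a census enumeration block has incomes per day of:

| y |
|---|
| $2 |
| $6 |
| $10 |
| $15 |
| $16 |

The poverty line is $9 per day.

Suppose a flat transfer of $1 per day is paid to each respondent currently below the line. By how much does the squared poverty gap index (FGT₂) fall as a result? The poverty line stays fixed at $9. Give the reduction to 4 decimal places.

Before: below the line — $2, $6; squared poverty gap index (FGT₂) = 0.143210.
After the $1 transfer: below the line — $3, $7; squared poverty gap index (FGT₂) = 0.098765.
Reduction = 0.143210 − 0.098765 = 0.0444.

0.0444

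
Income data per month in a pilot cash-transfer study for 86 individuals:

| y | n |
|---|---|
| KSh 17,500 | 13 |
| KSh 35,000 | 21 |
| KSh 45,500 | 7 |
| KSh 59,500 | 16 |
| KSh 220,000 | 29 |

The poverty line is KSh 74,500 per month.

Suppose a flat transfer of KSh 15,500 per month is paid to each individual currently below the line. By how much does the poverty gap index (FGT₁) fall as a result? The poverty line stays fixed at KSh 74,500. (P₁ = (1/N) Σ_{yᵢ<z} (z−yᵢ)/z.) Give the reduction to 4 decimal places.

Before: below the line — 13×KSh 17,500, 21×KSh 35,000, 7×KSh 45,500, 16×KSh 59,500; poverty gap index (FGT₁) = 0.314266.
After the KSh 15,500 transfer: below the line — 13×KSh 33,000, 21×KSh 50,500, 7×KSh 61,000; poverty gap index (FGT₁) = 0.177618.
Reduction = 0.314266 − 0.177618 = 0.1366.

0.1366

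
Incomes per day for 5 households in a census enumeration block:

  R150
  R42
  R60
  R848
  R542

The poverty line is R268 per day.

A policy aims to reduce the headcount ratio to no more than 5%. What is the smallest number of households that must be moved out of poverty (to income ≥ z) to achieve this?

Currently q = 3 of N = 5 are below the line (H = 0.600).
A headcount ratio of at most 5% allows at most ⌊0.05 × 5⌋ = 0 poor households.
So at least 3 − 0 = 3 must be lifted.

3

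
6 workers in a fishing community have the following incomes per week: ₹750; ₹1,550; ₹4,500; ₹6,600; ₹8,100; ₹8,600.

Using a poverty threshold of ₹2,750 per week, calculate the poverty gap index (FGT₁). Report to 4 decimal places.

Poor units: ₹750, ₹1,550 (q = 2 of N = 6).
Relative gaps: (2750−750)/2750 = 0.7273; (2750−1550)/2750 = 0.4364.
Σ = 1.163636. Dividing by the full population N = 6 gives P₁ = 0.1939.

0.1939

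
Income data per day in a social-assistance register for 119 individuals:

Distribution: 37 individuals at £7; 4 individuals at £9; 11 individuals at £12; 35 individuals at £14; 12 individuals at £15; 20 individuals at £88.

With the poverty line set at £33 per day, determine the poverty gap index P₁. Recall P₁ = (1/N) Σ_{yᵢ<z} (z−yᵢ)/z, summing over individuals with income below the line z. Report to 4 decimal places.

Below the line: 37×£7, 4×£9, 11×£12, 35×£14, 12×£15 (q = 99 of N = 119).
Gap ratios (z−y)/z: (33−7)/33 = 0.7879 (×37); (33−9)/33 = 0.7273 (×4); (33−12)/33 = 0.6364 (×11); (33−14)/33 = 0.5758 (×35); (33−15)/33 = 0.5455 (×12).
Sum of shortfalls = 65.757576; P₁ averages over all N: 65.757576 / 119 = 0.5526.

0.5526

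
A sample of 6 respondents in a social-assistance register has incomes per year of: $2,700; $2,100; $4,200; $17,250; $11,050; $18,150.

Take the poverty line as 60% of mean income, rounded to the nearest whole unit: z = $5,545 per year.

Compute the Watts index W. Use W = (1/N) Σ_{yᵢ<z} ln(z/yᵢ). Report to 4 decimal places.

Poor units: $2,100, $2,700, $4,200 (q = 3 of N = 6).
ln(z/y) terms: ln(5545/2100) = 0.9710; ln(5545/2700) = 0.7196; ln(5545/4200) = 0.2778.
W = 1.968416 / 6 = 0.3281.

0.3281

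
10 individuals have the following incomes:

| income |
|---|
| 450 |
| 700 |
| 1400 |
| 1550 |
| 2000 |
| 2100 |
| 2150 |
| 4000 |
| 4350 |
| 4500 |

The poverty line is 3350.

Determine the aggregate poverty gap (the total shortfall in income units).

Poor units: 450, 700, 1400, 1550, 2000, 2100, 2150 (q = 7 of N = 10).
Individual gaps: 3350−450 = 2900; 3350−700 = 2650; 3350−1400 = 1950; 3350−1550 = 1800; 3350−2000 = 1350; 3350−2100 = 1250; 3350−2150 = 1200.
Aggregate gap = 13100.

13100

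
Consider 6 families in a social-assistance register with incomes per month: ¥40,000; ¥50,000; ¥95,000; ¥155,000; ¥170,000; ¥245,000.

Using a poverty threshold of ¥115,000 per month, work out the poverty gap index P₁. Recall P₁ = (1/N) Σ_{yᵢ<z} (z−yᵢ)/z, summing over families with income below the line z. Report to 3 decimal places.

Below z: ¥40,000, ¥50,000, ¥95,000 (q = 3 of N = 6).
Gap ratios (z−y)/z: (115000−40000)/115000 = 0.6522; (115000−50000)/115000 = 0.5652; (115000−95000)/115000 = 0.1739.
Σ = 1.391304. Dividing by the full population N = 6 gives P₁ = 0.232.

0.232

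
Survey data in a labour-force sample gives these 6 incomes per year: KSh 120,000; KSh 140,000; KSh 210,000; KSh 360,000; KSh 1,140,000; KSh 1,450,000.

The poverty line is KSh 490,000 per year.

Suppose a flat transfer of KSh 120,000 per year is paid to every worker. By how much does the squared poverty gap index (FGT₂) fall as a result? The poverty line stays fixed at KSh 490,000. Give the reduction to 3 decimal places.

Before: below the line — KSh 120,000, KSh 140,000, KSh 210,000, KSh 360,000; squared poverty gap index (FGT₂) = 0.24622.
After the KSh 120,000 transfer: below the line — KSh 240,000, KSh 260,000, KSh 330,000, KSh 480,000; squared poverty gap index (FGT₂) = 0.09795.
Reduction = 0.24622 − 0.09795 = 0.148.

0.148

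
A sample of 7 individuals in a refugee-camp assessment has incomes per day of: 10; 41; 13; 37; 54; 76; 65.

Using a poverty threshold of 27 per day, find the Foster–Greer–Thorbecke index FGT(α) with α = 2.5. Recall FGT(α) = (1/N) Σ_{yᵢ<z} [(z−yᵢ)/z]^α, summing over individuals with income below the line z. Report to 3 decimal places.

0.073

Below the line: 10, 13 (q = 2 of N = 7).
Normalized shortfalls: (27−10)/27 = 0.6296; (27−13)/27 = 0.5185.
Raised to α = 2.5: 0.31457; 0.19360.
Sum = 0.508169; FGT(2.5) = 0.508169 / 7 = 0.073.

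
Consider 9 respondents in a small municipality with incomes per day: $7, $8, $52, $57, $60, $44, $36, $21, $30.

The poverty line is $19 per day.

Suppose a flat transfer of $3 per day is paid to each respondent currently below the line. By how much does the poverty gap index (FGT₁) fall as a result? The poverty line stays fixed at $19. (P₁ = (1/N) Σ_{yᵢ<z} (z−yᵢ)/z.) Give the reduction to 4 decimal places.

0.0351

Before: below the line — $7, $8; poverty gap index (FGT₁) = 0.134503.
After the $3 transfer: below the line — $10, $11; poverty gap index (FGT₁) = 0.099415.
Reduction = 0.134503 − 0.099415 = 0.0351.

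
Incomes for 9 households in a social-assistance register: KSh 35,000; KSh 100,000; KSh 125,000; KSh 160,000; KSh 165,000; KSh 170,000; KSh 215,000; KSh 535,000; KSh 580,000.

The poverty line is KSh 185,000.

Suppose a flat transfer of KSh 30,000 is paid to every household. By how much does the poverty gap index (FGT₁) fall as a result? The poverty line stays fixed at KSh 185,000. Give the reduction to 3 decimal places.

Before: below the line — KSh 35,000, KSh 100,000, KSh 125,000, KSh 160,000, KSh 165,000, KSh 170,000; poverty gap index (FGT₁) = 0.21321.
After the KSh 30,000 transfer: below the line — KSh 65,000, KSh 130,000, KSh 155,000; poverty gap index (FGT₁) = 0.12312.
Reduction = 0.21321 − 0.12312 = 0.090.

0.090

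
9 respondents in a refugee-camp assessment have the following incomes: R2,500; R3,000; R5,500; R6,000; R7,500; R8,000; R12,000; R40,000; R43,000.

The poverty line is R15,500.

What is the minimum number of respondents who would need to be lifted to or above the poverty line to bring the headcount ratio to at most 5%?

Currently q = 7 of N = 9 are below the line (H = 0.778).
A headcount ratio of at most 5% allows at most ⌊0.05 × 9⌋ = 0 poor respondents.
So at least 7 − 0 = 7 must be lifted.

7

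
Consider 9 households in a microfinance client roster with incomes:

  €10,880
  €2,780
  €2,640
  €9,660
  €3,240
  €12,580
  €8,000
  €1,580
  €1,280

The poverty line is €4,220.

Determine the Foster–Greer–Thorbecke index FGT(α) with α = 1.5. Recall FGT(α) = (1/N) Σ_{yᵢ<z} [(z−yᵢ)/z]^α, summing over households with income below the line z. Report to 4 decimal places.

0.1796

Incomes under z: €1,280, €1,580, €2,640, €2,780, €3,240 (q = 5 of N = 9).
Shortfall ratios: (4220−1280)/4220 = 0.6967; (4220−1580)/4220 = 0.6256; (4220−2640)/4220 = 0.3744; (4220−2780)/4220 = 0.3412; (4220−3240)/4220 = 0.2322.
Raised to α = 1.5: 0.58150; 0.49481; 0.22910; 0.19933; 0.11191.
Sum = 1.616649; FGT(1.5) = 1.616649 / 9 = 0.1796.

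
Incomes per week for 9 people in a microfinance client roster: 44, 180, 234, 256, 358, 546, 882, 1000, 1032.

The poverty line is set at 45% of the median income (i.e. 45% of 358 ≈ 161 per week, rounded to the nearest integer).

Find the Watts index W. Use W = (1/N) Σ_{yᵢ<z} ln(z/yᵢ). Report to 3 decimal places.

0.144

Below z: 44 (q = 1 of N = 9).
Log shortfalls: ln(161/44) = 1.2972.
W = 1.297215 / 9 = 0.144.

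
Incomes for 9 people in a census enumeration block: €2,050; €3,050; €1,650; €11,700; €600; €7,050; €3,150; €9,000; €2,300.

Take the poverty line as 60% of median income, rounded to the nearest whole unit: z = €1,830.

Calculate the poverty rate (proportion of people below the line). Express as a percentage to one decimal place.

22.2%

2 of the 9 people have income below €1,830.
H = 2/9 = 22.2%.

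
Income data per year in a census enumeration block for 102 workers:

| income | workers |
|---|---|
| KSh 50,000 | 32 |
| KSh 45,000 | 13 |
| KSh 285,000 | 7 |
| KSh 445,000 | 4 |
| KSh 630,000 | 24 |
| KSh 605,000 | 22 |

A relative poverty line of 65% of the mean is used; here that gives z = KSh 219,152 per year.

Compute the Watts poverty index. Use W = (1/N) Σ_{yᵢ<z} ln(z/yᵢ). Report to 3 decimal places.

0.665

Poor units: 13×KSh 45,000, 32×KSh 50,000 (q = 45 of N = 102).
Log gaps: ln(219152/45000) = 1.5831 (×13); ln(219152/50000) = 1.4777 (×32).
W = 67.868101 / 102 = 0.665.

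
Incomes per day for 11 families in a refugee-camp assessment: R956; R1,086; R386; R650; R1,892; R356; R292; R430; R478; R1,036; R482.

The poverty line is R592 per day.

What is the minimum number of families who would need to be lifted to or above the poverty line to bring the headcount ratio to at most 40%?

6 of the 11 families are poor, so H = 6/11 = 0.545.
A headcount ratio of at most 40% allows at most ⌊0.40 × 11⌋ = 4 poor families.
So at least 6 − 4 = 2 must be lifted.

2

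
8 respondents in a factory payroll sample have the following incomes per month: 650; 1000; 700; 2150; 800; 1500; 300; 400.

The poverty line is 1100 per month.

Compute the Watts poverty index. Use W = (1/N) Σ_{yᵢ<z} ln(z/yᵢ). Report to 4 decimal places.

Incomes under z: 300, 400, 650, 700, 800, 1000 (q = 6 of N = 8).
Log shortfalls: ln(1100/300) = 1.2993; ln(1100/400) = 1.0116; ln(1100/650) = 0.5261; ln(1100/700) = 0.4520; ln(1100/800) = 0.3185; ln(1100/1000) = 0.0953.
W = 3.702726 / 8 = 0.4628.

0.4628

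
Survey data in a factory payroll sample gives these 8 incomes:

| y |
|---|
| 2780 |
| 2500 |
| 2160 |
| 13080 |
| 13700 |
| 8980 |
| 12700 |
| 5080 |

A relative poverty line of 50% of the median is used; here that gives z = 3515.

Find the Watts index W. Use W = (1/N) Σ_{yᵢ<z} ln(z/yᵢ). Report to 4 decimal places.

Below z: 2160, 2500, 2780 (q = 3 of N = 8).
ln(z/y) terms: ln(3515/2160) = 0.4869; ln(3515/2500) = 0.3407; ln(3515/2780) = 0.2346.
W = 1.062269 / 8 = 0.1328.

0.1328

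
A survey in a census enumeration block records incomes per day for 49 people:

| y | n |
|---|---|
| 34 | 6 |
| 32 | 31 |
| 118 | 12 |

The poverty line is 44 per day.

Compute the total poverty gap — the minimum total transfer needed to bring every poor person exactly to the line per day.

432

Below the line: 31×32, 6×34 (q = 37 of N = 49).
Individual gaps: 31×(44−32) = 372; 6×(44−34) = 60.
Aggregate gap = 432.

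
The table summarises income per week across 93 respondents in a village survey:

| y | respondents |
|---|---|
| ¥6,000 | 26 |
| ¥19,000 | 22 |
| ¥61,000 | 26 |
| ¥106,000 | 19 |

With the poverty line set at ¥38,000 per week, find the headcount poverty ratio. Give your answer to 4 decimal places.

48 of the 93 respondents have income below ¥38,000.
H = 48/93 = 0.5161.

0.5161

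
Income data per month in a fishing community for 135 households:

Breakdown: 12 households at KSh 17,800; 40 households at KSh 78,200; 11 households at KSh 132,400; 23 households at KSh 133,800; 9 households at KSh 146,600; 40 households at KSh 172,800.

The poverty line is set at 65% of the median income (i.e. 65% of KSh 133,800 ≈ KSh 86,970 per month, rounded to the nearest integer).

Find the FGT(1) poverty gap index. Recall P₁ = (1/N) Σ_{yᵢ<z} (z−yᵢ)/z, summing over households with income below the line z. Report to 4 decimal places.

0.1006

Below z: 12×KSh 17,800, 40×KSh 78,200 (q = 52 of N = 135).
Gap ratios (z−y)/z: (86970−17800)/86970 = 0.7953 (×12); (86970−78200)/86970 = 0.1008 (×40).
Σ = 13.577555. Dividing by the full population N = 135 gives P₁ = 0.1006.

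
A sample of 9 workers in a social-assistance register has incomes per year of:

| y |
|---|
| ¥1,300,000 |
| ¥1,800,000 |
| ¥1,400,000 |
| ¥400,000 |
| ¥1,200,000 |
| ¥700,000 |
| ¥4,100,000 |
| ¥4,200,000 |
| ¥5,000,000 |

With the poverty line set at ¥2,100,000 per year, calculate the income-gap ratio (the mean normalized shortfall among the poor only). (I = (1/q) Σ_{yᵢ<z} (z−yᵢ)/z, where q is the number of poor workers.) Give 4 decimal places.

Below the line: ¥400,000, ¥700,000, ¥1,200,000, ¥1,300,000, ¥1,400,000, ¥1,800,000 (q = 6 of N = 9).
Relative gaps: 0.8095, 0.6667, 0.4286, 0.3810, 0.3333, 0.1429; sum = 2.761905.
The income-gap ratio divides by q (the poor only): 2.761905 / 6 = 0.4603.

0.4603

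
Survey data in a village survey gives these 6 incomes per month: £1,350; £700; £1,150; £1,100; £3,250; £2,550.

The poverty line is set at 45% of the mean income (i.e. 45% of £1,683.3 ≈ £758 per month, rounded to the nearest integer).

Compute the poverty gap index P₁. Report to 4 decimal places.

Incomes under z: £700 (q = 1 of N = 6).
Shortfall ratios: (758−700)/758 = 0.0765.
Σ = 0.076517. Dividing by the full population N = 6 gives P₁ = 0.0128.

0.0128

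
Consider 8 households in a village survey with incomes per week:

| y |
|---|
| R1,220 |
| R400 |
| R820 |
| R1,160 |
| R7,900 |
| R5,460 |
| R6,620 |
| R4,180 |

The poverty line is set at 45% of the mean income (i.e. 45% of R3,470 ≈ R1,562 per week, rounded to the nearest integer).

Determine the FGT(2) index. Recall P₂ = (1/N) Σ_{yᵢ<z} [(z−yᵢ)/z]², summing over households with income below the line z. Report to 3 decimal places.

0.112

Below z: R400, R820, R1,160, R1,220 (q = 4 of N = 8).
Shortfall ratios: (1562−400)/1562 = 0.7439; (1562−820)/1562 = 0.4750; (1562−1160)/1562 = 0.2574; (1562−1220)/1562 = 0.2190.
Squared: 0.5534; 0.2257; 0.0662; 0.0479.
Sum = 0.893244; P₂ = 0.893244 / 8 = 0.112.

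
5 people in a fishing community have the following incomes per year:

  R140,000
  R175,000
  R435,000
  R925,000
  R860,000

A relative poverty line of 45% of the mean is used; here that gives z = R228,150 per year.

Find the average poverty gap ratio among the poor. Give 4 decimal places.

0.3097

Incomes under z: R140,000, R175,000 (q = 2 of N = 5).
Shortfall ratios (z−y)/z: 0.3864, 0.2330; sum = 0.619329.
I averages over the q = 2 poor units only: 0.619329 / 2 = 0.3097.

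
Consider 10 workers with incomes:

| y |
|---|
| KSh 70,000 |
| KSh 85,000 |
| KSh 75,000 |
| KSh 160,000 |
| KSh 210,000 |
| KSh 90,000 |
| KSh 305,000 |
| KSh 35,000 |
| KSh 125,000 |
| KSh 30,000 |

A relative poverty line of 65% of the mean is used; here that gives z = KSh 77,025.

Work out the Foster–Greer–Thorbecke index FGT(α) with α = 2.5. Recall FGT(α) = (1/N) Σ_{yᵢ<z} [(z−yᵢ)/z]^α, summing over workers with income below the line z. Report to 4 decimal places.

Poor units: KSh 30,000, KSh 35,000, KSh 70,000, KSh 75,000 (q = 4 of N = 10).
Normalized shortfalls: (77025−30000)/77025 = 0.6105; (77025−35000)/77025 = 0.5456; (77025−70000)/77025 = 0.0912; (77025−75000)/77025 = 0.0263.
Raised to α = 2.5: 0.29123; 0.21988; 0.00251; 0.00011.
Sum = 0.513741; FGT(2.5) = 0.513741 / 10 = 0.0514.

0.0514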